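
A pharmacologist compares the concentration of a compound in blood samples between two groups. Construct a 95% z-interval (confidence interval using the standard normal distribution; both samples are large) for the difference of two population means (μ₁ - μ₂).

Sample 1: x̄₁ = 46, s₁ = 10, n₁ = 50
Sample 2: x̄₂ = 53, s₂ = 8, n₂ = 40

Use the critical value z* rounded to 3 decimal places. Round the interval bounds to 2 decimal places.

Both samples are large (n₁ = 50 ≥ 30, n₂ = 40 ≥ 30), so a z-interval for the difference of means applies.

Point estimate: x̄₁ - x̄₂ = 46 - 53 = -7

Standard error: SE = √(s₁²/n₁ + s₂²/n₂)
= √(10²/50 + 8²/40)
= √(2.000000 + 1.600000)
= 1.897367

For 95% confidence, z* = 1.96 (from standard normal table)
Margin of error: E = z* × SE = 1.96 × 1.897367 = 3.7188

Z-interval: (x̄₁ - x̄₂) ± E = -7 ± 3.7188 = (-10.7188, -3.2812)

Rounded to 2 decimal places:

(-10.72, -3.28)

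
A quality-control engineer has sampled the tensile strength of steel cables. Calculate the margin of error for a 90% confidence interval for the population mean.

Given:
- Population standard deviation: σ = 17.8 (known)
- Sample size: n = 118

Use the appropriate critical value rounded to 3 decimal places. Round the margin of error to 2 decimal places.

The population standard deviation σ is known, so use the z-interval margin of error formula.

For 90% confidence, z* = 1.645 (from standard normal table)

Margin of error formula for z-interval: E = z* × σ/√n

E = 1.645 × 17.8/√118
  = 1.645 × 1.638623
  = 2.6955

Rounded to 2 decimal places:

2.70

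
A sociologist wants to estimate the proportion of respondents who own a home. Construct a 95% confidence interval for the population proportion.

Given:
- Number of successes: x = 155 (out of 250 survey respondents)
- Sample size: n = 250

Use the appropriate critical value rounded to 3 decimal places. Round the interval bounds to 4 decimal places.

Sample proportion: p̂ = 155/250 = 0.620000

Check conditions for normal approximation:
  np̂ = 155 ≥ 10 ✓
  n(1-p̂) = 95 ≥ 10 ✓

The sample is large enough, so use a z-interval (normal approximation) for the proportion.

For 95% confidence, z* = 1.96 (from standard normal table)

Standard error: SE = √(p̂(1-p̂)/n) = √(0.620000×0.380000/250) = 0.03069853

Margin of error: E = z* × SE = 1.96 × 0.03069853 = 0.060169

Z-interval: p̂ ± E = 0.620000 ± 0.060169 = (0.559831, 0.680169)

Rounded to 4 decimal places:

(0.5598, 0.6802)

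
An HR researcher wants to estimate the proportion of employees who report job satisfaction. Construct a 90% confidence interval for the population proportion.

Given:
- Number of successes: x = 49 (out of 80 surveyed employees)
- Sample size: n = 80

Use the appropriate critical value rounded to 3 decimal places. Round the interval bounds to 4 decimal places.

Sample proportion: p̂ = 49/80 = 0.612500

Check conditions for normal approximation:
  np̂ = 49 ≥ 10 ✓
  n(1-p̂) = 31 ≥ 10 ✓

The sample is large enough, so use a z-interval (normal approximation) for the proportion.

For 90% confidence, z* = 1.645 (from standard normal table)

Standard error: SE = √(p̂(1-p̂)/n) = √(0.612500×0.387500/80) = 0.05446831

Margin of error: E = z* × SE = 1.645 × 0.05446831 = 0.089600

Z-interval: p̂ ± E = 0.612500 ± 0.089600 = (0.522900, 0.702100)

Rounded to 4 decimal places:

(0.5229, 0.7021)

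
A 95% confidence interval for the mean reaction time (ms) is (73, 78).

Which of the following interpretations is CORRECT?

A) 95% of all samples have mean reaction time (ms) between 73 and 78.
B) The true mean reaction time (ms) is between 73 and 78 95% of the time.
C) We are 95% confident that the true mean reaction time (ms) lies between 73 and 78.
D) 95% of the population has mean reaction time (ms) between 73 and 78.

A confidence interval represents our confidence in the procedure, not a probability statement about the parameter.

Key concept: If we repeated this sampling process many times and computed a 95% CI each time, about 95% of those intervals would contain the true population parameter.

For this specific interval (73, 78):
- Midpoint (point estimate): 75.5
- Margin of error: 2.5

The correct interpretation is the one stating confidence that the true parameter lies in the interval — option C.

C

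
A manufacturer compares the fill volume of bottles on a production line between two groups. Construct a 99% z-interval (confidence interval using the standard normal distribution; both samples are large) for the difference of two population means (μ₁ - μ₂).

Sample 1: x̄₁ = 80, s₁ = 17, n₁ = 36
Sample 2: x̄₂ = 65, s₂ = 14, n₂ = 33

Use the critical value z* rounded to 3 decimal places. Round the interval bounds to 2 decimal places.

Both samples are large (n₁ = 36 ≥ 30, n₂ = 33 ≥ 30), so a z-interval for the difference of means applies.

Point estimate: x̄₁ - x̄₂ = 80 - 65 = 15

Standard error: SE = √(s₁²/n₁ + s₂²/n₂)
= √(17²/36 + 14²/33)
= √(8.027778 + 5.939394)
= 3.737268

For 99% confidence, z* = 2.576 (from standard normal table)
Margin of error: E = z* × SE = 2.576 × 3.737268 = 9.6272

Z-interval: (x̄₁ - x̄₂) ± E = 15 ± 9.6272 = (5.3728, 24.6272)

Rounded to 2 decimal places:

(5.37, 24.63)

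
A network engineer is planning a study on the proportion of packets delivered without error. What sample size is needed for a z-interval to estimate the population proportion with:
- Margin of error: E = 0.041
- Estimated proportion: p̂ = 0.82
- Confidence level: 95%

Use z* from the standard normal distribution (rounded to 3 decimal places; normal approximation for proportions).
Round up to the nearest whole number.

Using z* for proportion z-interval (normal approximation).

For 95% confidence, z* = 1.96 (from standard normal table)

Sample size formula for proportion z-interval: n = z*²p̂(1-p̂)/E²

n = 1.96² × 0.82 × 0.18 / 0.041²
  = 3.8416 × 0.1476 / 0.001681
  = 337.3112

Round up to the nearest whole number: n = 338

338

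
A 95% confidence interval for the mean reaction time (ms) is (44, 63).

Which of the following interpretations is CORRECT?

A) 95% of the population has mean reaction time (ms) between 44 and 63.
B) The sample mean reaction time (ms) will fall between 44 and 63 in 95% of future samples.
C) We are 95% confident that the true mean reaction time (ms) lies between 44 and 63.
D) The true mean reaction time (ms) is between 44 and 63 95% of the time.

A confidence interval represents our confidence in the procedure, not a probability statement about the parameter.

Key concept: If we repeated this sampling process many times and computed a 95% CI each time, about 95% of those intervals would contain the true population parameter.

For this specific interval (44, 63):
- Midpoint (point estimate): 53.5
- Margin of error: 9.5

The correct interpretation is the one stating confidence that the true parameter lies in the interval — option C.

C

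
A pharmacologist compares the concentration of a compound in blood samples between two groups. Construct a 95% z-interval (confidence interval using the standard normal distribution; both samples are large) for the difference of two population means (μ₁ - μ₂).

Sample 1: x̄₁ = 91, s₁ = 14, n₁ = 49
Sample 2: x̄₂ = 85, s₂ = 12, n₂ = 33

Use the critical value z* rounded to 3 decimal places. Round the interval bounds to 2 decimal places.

Both samples are large (n₁ = 49 ≥ 30, n₂ = 33 ≥ 30), so a z-interval for the difference of means applies.

Point estimate: x̄₁ - x̄₂ = 91 - 85 = 6

Standard error: SE = √(s₁²/n₁ + s₂²/n₂)
= √(14²/49 + 12²/33)
= √(4.000000 + 4.363636)
= 2.891995

For 95% confidence, z* = 1.96 (from standard normal table)
Margin of error: E = z* × SE = 1.96 × 2.891995 = 5.6683

Z-interval: (x̄₁ - x̄₂) ± E = 6 ± 5.6683 = (0.3317, 11.6683)

Rounded to 2 decimal places:

(0.33, 11.67)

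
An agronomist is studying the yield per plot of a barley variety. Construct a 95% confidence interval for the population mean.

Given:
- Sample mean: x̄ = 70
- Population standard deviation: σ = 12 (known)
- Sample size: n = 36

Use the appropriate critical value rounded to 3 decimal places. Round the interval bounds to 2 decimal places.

The population standard deviation σ is known, so use a z-interval (standard normal critical value).

For 95% confidence, z* = 1.96 (from standard normal table)

Standard error: SE = σ/√n = 12/√36 = 2.000000

Margin of error: E = z* × SE = 1.96 × 2.000000 = 3.9200

Z-interval: x̄ ± E = 70 ± 3.9200 = (66.0800, 73.9200)

Rounded to 2 decimal places:

(66.08, 73.92)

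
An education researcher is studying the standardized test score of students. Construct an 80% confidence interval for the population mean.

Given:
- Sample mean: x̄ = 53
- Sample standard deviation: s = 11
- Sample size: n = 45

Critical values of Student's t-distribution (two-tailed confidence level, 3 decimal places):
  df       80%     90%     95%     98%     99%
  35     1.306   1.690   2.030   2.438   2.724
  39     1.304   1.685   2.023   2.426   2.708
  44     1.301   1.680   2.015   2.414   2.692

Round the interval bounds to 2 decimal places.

The population standard deviation σ is unknown (only the sample standard deviation s is given), so use a t-interval with df = n - 1 = 45 - 1 = 44.

For 80% confidence with df = 44, t* = 1.301 (from t-table)

Standard error: SE = s/√n = 11/√45 = 1.639783

Margin of error: E = t* × SE = 1.301 × 1.639783 = 2.1334

T-interval: x̄ ± E = 53 ± 2.1334 = (50.8666, 55.1334)

Rounded to 2 decimal places:

(50.87, 55.13)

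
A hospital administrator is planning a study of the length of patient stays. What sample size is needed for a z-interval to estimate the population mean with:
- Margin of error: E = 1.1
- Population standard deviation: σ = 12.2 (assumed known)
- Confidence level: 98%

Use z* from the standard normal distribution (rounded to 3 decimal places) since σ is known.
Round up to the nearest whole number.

Using z* since population σ is known (z-interval formula).

For 98% confidence, z* = 2.326 (from standard normal table)

Sample size formula for z-interval: n = (z*σ/E)²

n = (2.326 × 12.2 / 1.1)²
  = (25.797455)²
  = 665.5087

Round up to the nearest whole number: n = 666

666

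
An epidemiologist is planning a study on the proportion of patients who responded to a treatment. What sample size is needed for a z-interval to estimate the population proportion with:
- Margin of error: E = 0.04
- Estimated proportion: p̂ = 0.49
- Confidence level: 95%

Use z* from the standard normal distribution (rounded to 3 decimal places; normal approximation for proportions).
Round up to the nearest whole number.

Using z* for proportion z-interval (normal approximation).

For 95% confidence, z* = 1.96 (from standard normal table)

Sample size formula for proportion z-interval: n = z*²p̂(1-p̂)/E²

n = 1.96² × 0.49 × 0.51 / 0.04²
  = 3.8416 × 0.2499 / 0.0016
  = 600.0099

Round up to the nearest whole number: n = 601

601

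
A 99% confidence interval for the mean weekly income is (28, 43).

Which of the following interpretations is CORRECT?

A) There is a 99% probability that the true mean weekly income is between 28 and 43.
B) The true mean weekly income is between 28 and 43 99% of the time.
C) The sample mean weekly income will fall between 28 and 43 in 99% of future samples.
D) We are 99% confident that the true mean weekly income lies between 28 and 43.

A confidence interval represents our confidence in the procedure, not a probability statement about the parameter.

Key concept: If we repeated this sampling process many times and computed a 99% CI each time, about 99% of those intervals would contain the true population parameter.

For this specific interval (28, 43):
- Midpoint (point estimate): 35.5
- Margin of error: 7.5

The correct interpretation is the one stating confidence that the true parameter lies in the interval — option D.

D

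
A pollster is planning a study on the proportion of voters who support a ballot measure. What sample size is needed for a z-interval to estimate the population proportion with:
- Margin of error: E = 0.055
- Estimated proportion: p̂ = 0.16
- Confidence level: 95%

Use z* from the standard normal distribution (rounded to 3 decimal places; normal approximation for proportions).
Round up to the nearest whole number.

Using z* for proportion z-interval (normal approximation).

For 95% confidence, z* = 1.96 (from standard normal table)

Sample size formula for proportion z-interval: n = z*²p̂(1-p̂)/E²

n = 1.96² × 0.16 × 0.84 / 0.055²
  = 3.8416 × 0.1344 / 0.003025
  = 170.6813

Round up to the nearest whole number: n = 171

171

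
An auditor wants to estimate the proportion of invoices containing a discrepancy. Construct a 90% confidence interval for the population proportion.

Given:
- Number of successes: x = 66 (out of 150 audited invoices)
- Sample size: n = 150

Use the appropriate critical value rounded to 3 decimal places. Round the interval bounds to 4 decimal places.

Sample proportion: p̂ = 66/150 = 0.440000

Check conditions for normal approximation:
  np̂ = 66 ≥ 10 ✓
  n(1-p̂) = 84 ≥ 10 ✓

The sample is large enough, so use a z-interval (normal approximation) for the proportion.

For 90% confidence, z* = 1.645 (from standard normal table)

Standard error: SE = √(p̂(1-p̂)/n) = √(0.440000×0.560000/150) = 0.04052982

Margin of error: E = z* × SE = 1.645 × 0.04052982 = 0.066672

Z-interval: p̂ ± E = 0.440000 ± 0.066672 = (0.373328, 0.506672)

Rounded to 4 decimal places:

(0.3733, 0.5067)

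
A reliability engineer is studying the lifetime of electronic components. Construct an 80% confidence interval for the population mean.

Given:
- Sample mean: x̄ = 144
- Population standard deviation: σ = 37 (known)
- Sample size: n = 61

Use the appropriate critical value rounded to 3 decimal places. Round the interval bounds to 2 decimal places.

The population standard deviation σ is known, so use a z-interval (standard normal critical value).

For 80% confidence, z* = 1.282 (from standard normal table)

Standard error: SE = σ/√n = 37/√61 = 4.737365

Margin of error: E = z* × SE = 1.282 × 4.737365 = 6.0733

Z-interval: x̄ ± E = 144 ± 6.0733 = (137.9267, 150.0733)

Rounded to 2 decimal places:

(137.93, 150.07)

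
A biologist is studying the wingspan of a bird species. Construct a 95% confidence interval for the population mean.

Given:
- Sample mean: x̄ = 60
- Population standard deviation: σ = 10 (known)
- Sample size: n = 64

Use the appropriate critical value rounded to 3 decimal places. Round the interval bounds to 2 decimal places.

The population standard deviation σ is known, so use a z-interval (standard normal critical value).

For 95% confidence, z* = 1.96 (from standard normal table)

Standard error: SE = σ/√n = 10/√64 = 1.250000

Margin of error: E = z* × SE = 1.96 × 1.250000 = 2.4500

Z-interval: x̄ ± E = 60 ± 2.4500 = (57.5500, 62.4500)

Rounded to 2 decimal places:

(57.55, 62.45)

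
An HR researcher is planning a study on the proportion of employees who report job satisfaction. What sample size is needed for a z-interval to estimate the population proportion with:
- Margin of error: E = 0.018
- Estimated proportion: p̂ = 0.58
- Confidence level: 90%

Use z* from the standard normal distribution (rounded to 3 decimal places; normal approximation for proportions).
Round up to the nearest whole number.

Using z* for proportion z-interval (normal approximation).

For 90% confidence, z* = 1.645 (from standard normal table)

Sample size formula for proportion z-interval: n = z*²p̂(1-p̂)/E²

n = 1.645² × 0.58 × 0.42 / 0.018²
  = 2.706025 × 0.2436 / 0.000324
  = 2034.5299

Round up to the nearest whole number: n = 2035

2035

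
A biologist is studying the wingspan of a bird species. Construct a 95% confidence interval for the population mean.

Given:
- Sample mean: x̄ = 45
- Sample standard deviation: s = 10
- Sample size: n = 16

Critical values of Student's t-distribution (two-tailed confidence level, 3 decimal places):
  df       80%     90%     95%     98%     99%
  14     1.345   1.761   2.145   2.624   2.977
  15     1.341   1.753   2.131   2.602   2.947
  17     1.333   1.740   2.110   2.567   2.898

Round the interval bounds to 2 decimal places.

The population standard deviation σ is unknown (only the sample standard deviation s is given), so use a t-interval with df = n - 1 = 16 - 1 = 15.

For 95% confidence with df = 15, t* = 2.131 (from t-table)

Standard error: SE = s/√n = 10/√16 = 2.500000

Margin of error: E = t* × SE = 2.131 × 2.500000 = 5.3275

T-interval: x̄ ± E = 45 ± 5.3275 = (39.6725, 50.3275)

Rounded to 2 decimal places:

(39.67, 50.33)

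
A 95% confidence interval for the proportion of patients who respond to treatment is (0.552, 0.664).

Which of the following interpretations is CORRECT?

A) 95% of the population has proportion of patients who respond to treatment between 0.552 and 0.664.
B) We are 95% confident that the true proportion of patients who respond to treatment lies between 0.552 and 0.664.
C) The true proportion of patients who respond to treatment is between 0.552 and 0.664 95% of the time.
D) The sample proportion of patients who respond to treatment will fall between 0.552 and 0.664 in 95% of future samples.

A confidence interval represents our confidence in the procedure, not a probability statement about the parameter.

Key concept: If we repeated this sampling process many times and computed a 95% CI each time, about 95% of those intervals would contain the true population parameter.

For this specific interval (0.552, 0.664):
- Midpoint (point estimate): 0.608
- Margin of error: 0.056

The correct interpretation is the one stating confidence that the true parameter lies in the interval — option B.

B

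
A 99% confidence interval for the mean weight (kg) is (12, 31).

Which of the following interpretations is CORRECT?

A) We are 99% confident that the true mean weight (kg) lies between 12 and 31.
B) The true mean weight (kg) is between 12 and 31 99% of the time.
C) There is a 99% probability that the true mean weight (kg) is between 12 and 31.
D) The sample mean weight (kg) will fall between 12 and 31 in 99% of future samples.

A confidence interval represents our confidence in the procedure, not a probability statement about the parameter.

Key concept: If we repeated this sampling process many times and computed a 99% CI each time, about 99% of those intervals would contain the true population parameter.

For this specific interval (12, 31):
- Midpoint (point estimate): 21.5
- Margin of error: 9.5

The correct interpretation is the one stating confidence that the true parameter lies in the interval — option A.

A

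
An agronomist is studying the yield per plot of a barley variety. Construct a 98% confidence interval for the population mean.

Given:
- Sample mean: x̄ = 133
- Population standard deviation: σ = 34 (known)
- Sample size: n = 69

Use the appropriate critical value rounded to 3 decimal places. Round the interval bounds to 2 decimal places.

The population standard deviation σ is known, so use a z-interval (standard normal critical value).

For 98% confidence, z* = 2.326 (from standard normal table)

Standard error: SE = σ/√n = 34/√69 = 4.093119

Margin of error: E = z* × SE = 2.326 × 4.093119 = 9.5206

Z-interval: x̄ ± E = 133 ± 9.5206 = (123.4794, 142.5206)

Rounded to 2 decimal places:

(123.48, 142.52)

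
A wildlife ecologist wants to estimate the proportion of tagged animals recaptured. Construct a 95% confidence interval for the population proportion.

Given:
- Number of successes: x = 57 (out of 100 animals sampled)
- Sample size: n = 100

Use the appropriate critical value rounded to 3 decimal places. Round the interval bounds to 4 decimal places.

Sample proportion: p̂ = 57/100 = 0.570000

Check conditions for normal approximation:
  np̂ = 57 ≥ 10 ✓
  n(1-p̂) = 43 ≥ 10 ✓

The sample is large enough, so use a z-interval (normal approximation) for the proportion.

For 95% confidence, z* = 1.96 (from standard normal table)

Standard error: SE = √(p̂(1-p̂)/n) = √(0.570000×0.430000/100) = 0.04950758

Margin of error: E = z* × SE = 1.96 × 0.04950758 = 0.097035

Z-interval: p̂ ± E = 0.570000 ± 0.097035 = (0.472965, 0.667035)

Rounded to 4 decimal places:

(0.4730, 0.6670)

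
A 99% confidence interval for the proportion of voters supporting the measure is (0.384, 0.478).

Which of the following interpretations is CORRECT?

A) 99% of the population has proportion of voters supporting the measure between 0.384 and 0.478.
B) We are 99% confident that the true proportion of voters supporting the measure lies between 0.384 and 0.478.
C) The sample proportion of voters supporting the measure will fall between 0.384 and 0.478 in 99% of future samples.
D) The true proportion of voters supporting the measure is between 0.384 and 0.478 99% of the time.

A confidence interval represents our confidence in the procedure, not a probability statement about the parameter.

Key concept: If we repeated this sampling process many times and computed a 99% CI each time, about 99% of those intervals would contain the true population parameter.

For this specific interval (0.384, 0.478):
- Midpoint (point estimate): 0.431
- Margin of error: 0.047

The correct interpretation is the one stating confidence that the true parameter lies in the interval — option B.

B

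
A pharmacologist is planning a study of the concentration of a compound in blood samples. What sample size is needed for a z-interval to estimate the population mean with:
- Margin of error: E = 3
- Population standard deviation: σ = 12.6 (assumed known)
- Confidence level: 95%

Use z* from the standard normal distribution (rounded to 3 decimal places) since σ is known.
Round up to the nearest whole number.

Using z* since population σ is known (z-interval formula).

For 95% confidence, z* = 1.96 (from standard normal table)

Sample size formula for z-interval: n = (z*σ/E)²

n = (1.96 × 12.6 / 3)²
  = (8.232000)²
  = 67.7658

Round up to the nearest whole number: n = 68

68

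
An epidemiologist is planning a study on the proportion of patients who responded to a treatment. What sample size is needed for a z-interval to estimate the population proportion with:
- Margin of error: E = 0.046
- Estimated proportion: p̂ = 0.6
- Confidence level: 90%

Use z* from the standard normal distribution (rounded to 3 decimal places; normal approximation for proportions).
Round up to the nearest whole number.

Using z* for proportion z-interval (normal approximation).

For 90% confidence, z* = 1.645 (from standard normal table)

Sample size formula for proportion z-interval: n = z*²p̂(1-p̂)/E²

n = 1.645² × 0.6 × 0.4 / 0.046²
  = 2.706025 × 0.24 / 0.002116
  = 306.9216

Round up to the nearest whole number: n = 307

307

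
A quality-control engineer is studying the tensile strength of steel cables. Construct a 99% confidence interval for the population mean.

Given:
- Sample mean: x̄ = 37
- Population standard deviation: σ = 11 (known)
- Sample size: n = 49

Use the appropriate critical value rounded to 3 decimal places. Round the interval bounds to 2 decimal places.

The population standard deviation σ is known, so use a z-interval (standard normal critical value).

For 99% confidence, z* = 2.576 (from standard normal table)

Standard error: SE = σ/√n = 11/√49 = 1.571429

Margin of error: E = z* × SE = 2.576 × 1.571429 = 4.0480

Z-interval: x̄ ± E = 37 ± 4.0480 = (32.9520, 41.0480)

Rounded to 2 decimal places:

(32.95, 41.05)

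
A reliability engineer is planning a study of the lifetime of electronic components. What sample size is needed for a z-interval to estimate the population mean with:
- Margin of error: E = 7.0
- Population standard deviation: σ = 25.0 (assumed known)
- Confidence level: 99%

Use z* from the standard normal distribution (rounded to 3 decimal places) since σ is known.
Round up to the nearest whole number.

Using z* since population σ is known (z-interval formula).

For 99% confidence, z* = 2.576 (from standard normal table)

Sample size formula for z-interval: n = (z*σ/E)²

n = (2.576 × 25.0 / 7.0)²
  = (9.200000)²
  = 84.6400

Round up to the nearest whole number: n = 85

85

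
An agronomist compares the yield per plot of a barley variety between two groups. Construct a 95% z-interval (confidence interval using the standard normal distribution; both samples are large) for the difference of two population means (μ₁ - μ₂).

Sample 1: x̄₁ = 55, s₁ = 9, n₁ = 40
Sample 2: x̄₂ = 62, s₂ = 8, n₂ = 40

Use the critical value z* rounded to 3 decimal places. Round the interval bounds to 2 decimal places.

Both samples are large (n₁ = 40 ≥ 30, n₂ = 40 ≥ 30), so a z-interval for the difference of means applies.

Point estimate: x̄₁ - x̄₂ = 55 - 62 = -7

Standard error: SE = √(s₁²/n₁ + s₂²/n₂)
= √(9²/40 + 8²/40)
= √(2.025000 + 1.600000)
= 1.903943

For 95% confidence, z* = 1.96 (from standard normal table)
Margin of error: E = z* × SE = 1.96 × 1.903943 = 3.7317

Z-interval: (x̄₁ - x̄₂) ± E = -7 ± 3.7317 = (-10.7317, -3.2683)

Rounded to 2 decimal places:

(-10.73, -3.27)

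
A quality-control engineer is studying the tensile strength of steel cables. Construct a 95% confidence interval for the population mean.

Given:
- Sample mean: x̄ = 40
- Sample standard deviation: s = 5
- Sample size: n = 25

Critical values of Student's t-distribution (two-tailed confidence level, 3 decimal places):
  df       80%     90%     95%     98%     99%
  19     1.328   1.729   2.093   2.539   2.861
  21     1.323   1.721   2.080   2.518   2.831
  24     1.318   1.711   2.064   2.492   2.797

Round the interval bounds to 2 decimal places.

The population standard deviation σ is unknown (only the sample standard deviation s is given), so use a t-interval with df = n - 1 = 25 - 1 = 24.

For 95% confidence with df = 24, t* = 2.064 (from t-table)

Standard error: SE = s/√n = 5/√25 = 1.000000

Margin of error: E = t* × SE = 2.064 × 1.000000 = 2.0640

T-interval: x̄ ± E = 40 ± 2.0640 = (37.9360, 42.0640)

Rounded to 2 decimal places:

(37.94, 42.06)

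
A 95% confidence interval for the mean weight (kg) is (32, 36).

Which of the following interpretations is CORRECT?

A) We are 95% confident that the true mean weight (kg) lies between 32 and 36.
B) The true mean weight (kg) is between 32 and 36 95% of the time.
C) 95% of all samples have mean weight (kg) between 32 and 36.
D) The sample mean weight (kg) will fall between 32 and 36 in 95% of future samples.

A confidence interval represents our confidence in the procedure, not a probability statement about the parameter.

Key concept: If we repeated this sampling process many times and computed a 95% CI each time, about 95% of those intervals would contain the true population parameter.

For this specific interval (32, 36):
- Midpoint (point estimate): 34
- Margin of error: 2

The correct interpretation is the one stating confidence that the true parameter lies in the interval — option A.

A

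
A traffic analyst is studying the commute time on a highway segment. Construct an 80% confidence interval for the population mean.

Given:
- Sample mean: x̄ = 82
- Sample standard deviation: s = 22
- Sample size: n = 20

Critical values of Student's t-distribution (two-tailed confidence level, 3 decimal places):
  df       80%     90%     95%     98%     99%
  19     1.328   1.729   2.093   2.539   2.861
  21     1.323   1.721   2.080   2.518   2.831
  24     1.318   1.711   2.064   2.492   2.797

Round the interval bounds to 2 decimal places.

The population standard deviation σ is unknown (only the sample standard deviation s is given), so use a t-interval with df = n - 1 = 20 - 1 = 19.

For 80% confidence with df = 19, t* = 1.328 (from t-table)

Standard error: SE = s/√n = 22/√20 = 4.919350

Margin of error: E = t* × SE = 1.328 × 4.919350 = 6.5329

T-interval: x̄ ± E = 82 ± 6.5329 = (75.4671, 88.5329)

Rounded to 2 decimal places:

(75.47, 88.53)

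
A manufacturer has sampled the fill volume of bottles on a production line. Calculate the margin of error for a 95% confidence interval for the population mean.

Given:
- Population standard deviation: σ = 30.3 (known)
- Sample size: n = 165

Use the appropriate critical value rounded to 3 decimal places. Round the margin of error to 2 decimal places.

The population standard deviation σ is known, so use the z-interval margin of error formula.

For 95% confidence, z* = 1.96 (from standard normal table)

Margin of error formula for z-interval: E = z* × σ/√n

E = 1.96 × 30.3/√165
  = 1.96 × 2.358852
  = 4.6233

Rounded to 2 decimal places:

4.62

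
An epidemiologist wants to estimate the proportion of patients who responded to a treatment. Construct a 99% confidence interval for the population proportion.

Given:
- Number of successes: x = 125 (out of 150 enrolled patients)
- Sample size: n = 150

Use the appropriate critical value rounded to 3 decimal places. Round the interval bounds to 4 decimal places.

Sample proportion: p̂ = 125/150 = 0.833333

Check conditions for normal approximation:
  np̂ = 125 ≥ 10 ✓
  n(1-p̂) = 25 ≥ 10 ✓

The sample is large enough, so use a z-interval (normal approximation) for the proportion.

For 99% confidence, z* = 2.576 (from standard normal table)

Standard error: SE = √(p̂(1-p̂)/n) = √(0.833333×0.166667/150) = 0.03042903

Margin of error: E = z* × SE = 2.576 × 0.03042903 = 0.078385

Z-interval: p̂ ± E = 0.833333 ± 0.078385 = (0.754948, 0.911719)

Rounded to 4 decimal places:

(0.7549, 0.9117)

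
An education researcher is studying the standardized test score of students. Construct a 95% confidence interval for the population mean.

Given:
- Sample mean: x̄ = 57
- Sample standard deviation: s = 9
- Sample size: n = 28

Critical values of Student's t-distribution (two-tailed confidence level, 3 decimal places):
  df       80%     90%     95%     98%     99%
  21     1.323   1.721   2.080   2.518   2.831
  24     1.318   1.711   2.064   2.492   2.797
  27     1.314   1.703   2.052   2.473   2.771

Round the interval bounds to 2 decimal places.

The population standard deviation σ is unknown (only the sample standard deviation s is given), so use a t-interval with df = n - 1 = 28 - 1 = 27.

For 95% confidence with df = 27, t* = 2.052 (from t-table)

Standard error: SE = s/√n = 9/√28 = 1.700840

Margin of error: E = t* × SE = 2.052 × 1.700840 = 3.4901

T-interval: x̄ ± E = 57 ± 3.4901 = (53.5099, 60.4901)

Rounded to 2 decimal places:

(53.51, 60.49)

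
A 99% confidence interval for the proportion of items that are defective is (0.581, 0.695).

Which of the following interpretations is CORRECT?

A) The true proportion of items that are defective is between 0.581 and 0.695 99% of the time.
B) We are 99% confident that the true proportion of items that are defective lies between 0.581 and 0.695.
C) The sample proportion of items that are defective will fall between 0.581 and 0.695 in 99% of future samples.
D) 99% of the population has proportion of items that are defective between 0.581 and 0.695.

A confidence interval represents our confidence in the procedure, not a probability statement about the parameter.

Key concept: If we repeated this sampling process many times and computed a 99% CI each time, about 99% of those intervals would contain the true population parameter.

For this specific interval (0.581, 0.695):
- Midpoint (point estimate): 0.638
- Margin of error: 0.057

The correct interpretation is the one stating confidence that the true parameter lies in the interval — option B.

B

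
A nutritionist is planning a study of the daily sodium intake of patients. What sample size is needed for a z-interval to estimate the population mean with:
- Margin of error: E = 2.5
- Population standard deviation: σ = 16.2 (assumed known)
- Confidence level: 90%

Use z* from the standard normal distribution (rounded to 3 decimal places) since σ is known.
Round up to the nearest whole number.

Using z* since population σ is known (z-interval formula).

For 90% confidence, z* = 1.645 (from standard normal table)

Sample size formula for z-interval: n = (z*σ/E)²

n = (1.645 × 16.2 / 2.5)²
  = (10.659600)²
  = 113.6271

Round up to the nearest whole number: n = 114

114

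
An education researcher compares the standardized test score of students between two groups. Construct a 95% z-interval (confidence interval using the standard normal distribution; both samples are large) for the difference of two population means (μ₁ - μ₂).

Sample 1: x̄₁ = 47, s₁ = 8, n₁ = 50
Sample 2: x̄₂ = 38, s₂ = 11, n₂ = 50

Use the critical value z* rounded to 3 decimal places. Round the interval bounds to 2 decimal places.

Both samples are large (n₁ = 50 ≥ 30, n₂ = 50 ≥ 30), so a z-interval for the difference of means applies.

Point estimate: x̄₁ - x̄₂ = 47 - 38 = 9

Standard error: SE = √(s₁²/n₁ + s₂²/n₂)
= √(8²/50 + 11²/50)
= √(1.280000 + 2.420000)
= 1.923538

For 95% confidence, z* = 1.96 (from standard normal table)
Margin of error: E = z* × SE = 1.96 × 1.923538 = 3.7701

Z-interval: (x̄₁ - x̄₂) ± E = 9 ± 3.7701 = (5.2299, 12.7701)

Rounded to 2 decimal places:

(5.23, 12.77)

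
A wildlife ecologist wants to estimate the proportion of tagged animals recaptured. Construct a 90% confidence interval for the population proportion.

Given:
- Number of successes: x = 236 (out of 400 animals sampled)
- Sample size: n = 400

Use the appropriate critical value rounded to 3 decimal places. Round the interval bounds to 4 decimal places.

Sample proportion: p̂ = 236/400 = 0.590000

Check conditions for normal approximation:
  np̂ = 236 ≥ 10 ✓
  n(1-p̂) = 164 ≥ 10 ✓

The sample is large enough, so use a z-interval (normal approximation) for the proportion.

For 90% confidence, z* = 1.645 (from standard normal table)

Standard error: SE = √(p̂(1-p̂)/n) = √(0.590000×0.410000/400) = 0.02459167

Margin of error: E = z* × SE = 1.645 × 0.02459167 = 0.040453

Z-interval: p̂ ± E = 0.590000 ± 0.040453 = (0.549547, 0.630453)

Rounded to 4 decimal places:

(0.5495, 0.6305)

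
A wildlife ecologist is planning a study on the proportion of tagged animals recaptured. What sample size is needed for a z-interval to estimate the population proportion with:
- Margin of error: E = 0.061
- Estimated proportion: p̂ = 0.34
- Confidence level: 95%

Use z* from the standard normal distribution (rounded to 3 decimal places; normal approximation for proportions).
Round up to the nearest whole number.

Using z* for proportion z-interval (normal approximation).

For 95% confidence, z* = 1.96 (from standard normal table)

Sample size formula for proportion z-interval: n = z*²p̂(1-p̂)/E²

n = 1.96² × 0.34 × 0.66 / 0.061²
  = 3.8416 × 0.2244 / 0.003721
  = 231.6729

Round up to the nearest whole number: n = 232

232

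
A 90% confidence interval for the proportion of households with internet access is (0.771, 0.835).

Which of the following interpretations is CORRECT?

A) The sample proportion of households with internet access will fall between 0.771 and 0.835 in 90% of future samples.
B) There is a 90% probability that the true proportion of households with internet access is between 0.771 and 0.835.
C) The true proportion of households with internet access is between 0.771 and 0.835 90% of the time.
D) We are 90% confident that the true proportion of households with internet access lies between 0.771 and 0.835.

A confidence interval represents our confidence in the procedure, not a probability statement about the parameter.

Key concept: If we repeated this sampling process many times and computed a 90% CI each time, about 90% of those intervals would contain the true population parameter.

For this specific interval (0.771, 0.835):
- Midpoint (point estimate): 0.803
- Margin of error: 0.032

The correct interpretation is the one stating confidence that the true parameter lies in the interval — option D.

D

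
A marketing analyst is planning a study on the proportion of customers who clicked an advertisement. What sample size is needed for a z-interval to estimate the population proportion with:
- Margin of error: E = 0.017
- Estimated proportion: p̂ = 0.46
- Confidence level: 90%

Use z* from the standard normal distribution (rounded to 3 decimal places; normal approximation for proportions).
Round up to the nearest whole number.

Using z* for proportion z-interval (normal approximation).

For 90% confidence, z* = 1.645 (from standard normal table)

Sample size formula for proportion z-interval: n = z*²p̂(1-p̂)/E²

n = 1.645² × 0.46 × 0.54 / 0.017²
  = 2.706025 × 0.2484 / 0.000289
  = 2325.8706

Round up to the nearest whole number: n = 2326

2326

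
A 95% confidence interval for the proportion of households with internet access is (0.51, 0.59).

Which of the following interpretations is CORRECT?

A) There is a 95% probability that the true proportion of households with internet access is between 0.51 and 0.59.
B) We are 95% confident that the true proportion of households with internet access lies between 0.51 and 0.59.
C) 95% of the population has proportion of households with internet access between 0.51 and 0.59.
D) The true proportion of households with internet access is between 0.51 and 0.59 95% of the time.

A confidence interval represents our confidence in the procedure, not a probability statement about the parameter.

Key concept: If we repeated this sampling process many times and computed a 95% CI each time, about 95% of those intervals would contain the true population parameter.

For this specific interval (0.51, 0.59):
- Midpoint (point estimate): 0.55
- Margin of error: 0.04

The correct interpretation is the one stating confidence that the true parameter lies in the interval — option B.

B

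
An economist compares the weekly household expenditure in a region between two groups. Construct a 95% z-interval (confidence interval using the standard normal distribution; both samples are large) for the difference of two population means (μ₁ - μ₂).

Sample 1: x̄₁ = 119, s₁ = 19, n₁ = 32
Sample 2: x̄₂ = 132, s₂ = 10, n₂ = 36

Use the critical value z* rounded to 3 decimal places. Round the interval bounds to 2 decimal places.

Both samples are large (n₁ = 32 ≥ 30, n₂ = 36 ≥ 30), so a z-interval for the difference of means applies.

Point estimate: x̄₁ - x̄₂ = 119 - 132 = -13

Standard error: SE = √(s₁²/n₁ + s₂²/n₂)
= √(19²/32 + 10²/36)
= √(11.281250 + 2.777778)
= 3.749537

For 95% confidence, z* = 1.96 (from standard normal table)
Margin of error: E = z* × SE = 1.96 × 3.749537 = 7.3491

Z-interval: (x̄₁ - x̄₂) ± E = -13 ± 7.3491 = (-20.3491, -5.6509)

Rounded to 2 decimal places:

(-20.35, -5.65)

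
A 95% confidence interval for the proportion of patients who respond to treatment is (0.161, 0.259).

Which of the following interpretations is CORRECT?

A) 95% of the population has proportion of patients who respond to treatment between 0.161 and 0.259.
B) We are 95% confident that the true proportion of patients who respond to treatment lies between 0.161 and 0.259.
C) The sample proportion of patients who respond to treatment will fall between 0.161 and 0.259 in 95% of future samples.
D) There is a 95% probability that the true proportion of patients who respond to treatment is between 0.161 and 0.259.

A confidence interval represents our confidence in the procedure, not a probability statement about the parameter.

Key concept: If we repeated this sampling process many times and computed a 95% CI each time, about 95% of those intervals would contain the true population parameter.

For this specific interval (0.161, 0.259):
- Midpoint (point estimate): 0.21
- Margin of error: 0.049

The correct interpretation is the one stating confidence that the true parameter lies in the interval — option B.

B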